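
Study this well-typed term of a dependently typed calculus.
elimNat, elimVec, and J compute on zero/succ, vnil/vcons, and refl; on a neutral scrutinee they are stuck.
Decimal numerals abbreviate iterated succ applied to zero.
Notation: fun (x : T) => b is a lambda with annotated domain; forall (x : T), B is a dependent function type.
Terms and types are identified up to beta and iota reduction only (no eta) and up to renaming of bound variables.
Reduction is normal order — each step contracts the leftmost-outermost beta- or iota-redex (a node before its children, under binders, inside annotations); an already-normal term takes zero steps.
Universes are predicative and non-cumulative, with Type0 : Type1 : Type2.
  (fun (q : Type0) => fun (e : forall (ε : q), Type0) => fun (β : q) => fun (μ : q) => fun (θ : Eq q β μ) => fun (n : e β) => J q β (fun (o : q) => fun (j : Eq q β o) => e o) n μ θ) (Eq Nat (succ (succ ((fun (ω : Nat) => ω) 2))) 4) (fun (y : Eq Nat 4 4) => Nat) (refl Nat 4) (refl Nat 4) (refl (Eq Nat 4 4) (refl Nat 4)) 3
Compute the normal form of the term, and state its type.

reduced normal form:
  3
inferred type:
  Nat
observation: 7 normal-order steps separate the term from its normal form.


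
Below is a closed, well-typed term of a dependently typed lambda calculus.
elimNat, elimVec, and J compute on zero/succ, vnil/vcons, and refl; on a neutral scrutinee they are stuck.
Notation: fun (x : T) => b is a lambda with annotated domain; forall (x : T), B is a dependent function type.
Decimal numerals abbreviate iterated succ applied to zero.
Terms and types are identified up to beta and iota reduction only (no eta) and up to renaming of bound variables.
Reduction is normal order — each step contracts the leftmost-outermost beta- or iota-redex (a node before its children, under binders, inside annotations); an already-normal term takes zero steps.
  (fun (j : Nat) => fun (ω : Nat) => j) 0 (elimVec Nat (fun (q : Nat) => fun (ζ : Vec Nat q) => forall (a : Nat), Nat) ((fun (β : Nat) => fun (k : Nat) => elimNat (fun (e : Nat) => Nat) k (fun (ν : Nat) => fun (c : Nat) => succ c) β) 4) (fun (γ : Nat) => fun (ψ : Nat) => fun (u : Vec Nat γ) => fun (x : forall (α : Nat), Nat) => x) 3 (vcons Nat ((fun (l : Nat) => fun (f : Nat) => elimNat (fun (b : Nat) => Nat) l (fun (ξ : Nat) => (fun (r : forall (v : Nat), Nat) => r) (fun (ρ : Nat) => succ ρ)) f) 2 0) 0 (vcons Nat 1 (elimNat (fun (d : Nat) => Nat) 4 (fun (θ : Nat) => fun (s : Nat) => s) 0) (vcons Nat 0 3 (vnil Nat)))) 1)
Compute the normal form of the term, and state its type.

normal form:
  0
inferred type:
  Nat
observation: the term reaches its normal form after 2 normal-order steps.


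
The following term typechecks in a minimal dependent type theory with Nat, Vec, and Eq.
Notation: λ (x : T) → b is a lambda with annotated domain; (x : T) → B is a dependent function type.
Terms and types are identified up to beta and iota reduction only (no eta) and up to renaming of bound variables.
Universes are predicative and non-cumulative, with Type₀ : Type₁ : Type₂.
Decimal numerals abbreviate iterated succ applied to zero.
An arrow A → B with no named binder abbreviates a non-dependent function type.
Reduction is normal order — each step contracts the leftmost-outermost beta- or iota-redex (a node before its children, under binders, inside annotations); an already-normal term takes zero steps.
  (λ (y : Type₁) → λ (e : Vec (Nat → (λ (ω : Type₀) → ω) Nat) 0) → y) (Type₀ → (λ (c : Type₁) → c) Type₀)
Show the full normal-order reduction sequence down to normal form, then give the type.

normal-order reduction sequence:
  (λ (y : Type₁) → λ (e : Vec (Nat → (λ (ω : Type₀) → ω) Nat) 0) → y) (Type₀ → (λ (c : Type₁) → c) Type₀)
  ~> λ (y : Vec (Nat → (λ (e : Type₀) → e) Nat) 0) → Type₀ → (λ (ω : Type₁) → ω) Type₀
  ~> λ (y : Vec (Nat → Nat) 0) → Type₀ → (λ (e : Type₁) → e) Type₀
  ~> λ (y : Vec (Nat → Nat) 0) → Type₀ → Type₀
type:
  Vec (Nat → Nat) 0 → Type₁


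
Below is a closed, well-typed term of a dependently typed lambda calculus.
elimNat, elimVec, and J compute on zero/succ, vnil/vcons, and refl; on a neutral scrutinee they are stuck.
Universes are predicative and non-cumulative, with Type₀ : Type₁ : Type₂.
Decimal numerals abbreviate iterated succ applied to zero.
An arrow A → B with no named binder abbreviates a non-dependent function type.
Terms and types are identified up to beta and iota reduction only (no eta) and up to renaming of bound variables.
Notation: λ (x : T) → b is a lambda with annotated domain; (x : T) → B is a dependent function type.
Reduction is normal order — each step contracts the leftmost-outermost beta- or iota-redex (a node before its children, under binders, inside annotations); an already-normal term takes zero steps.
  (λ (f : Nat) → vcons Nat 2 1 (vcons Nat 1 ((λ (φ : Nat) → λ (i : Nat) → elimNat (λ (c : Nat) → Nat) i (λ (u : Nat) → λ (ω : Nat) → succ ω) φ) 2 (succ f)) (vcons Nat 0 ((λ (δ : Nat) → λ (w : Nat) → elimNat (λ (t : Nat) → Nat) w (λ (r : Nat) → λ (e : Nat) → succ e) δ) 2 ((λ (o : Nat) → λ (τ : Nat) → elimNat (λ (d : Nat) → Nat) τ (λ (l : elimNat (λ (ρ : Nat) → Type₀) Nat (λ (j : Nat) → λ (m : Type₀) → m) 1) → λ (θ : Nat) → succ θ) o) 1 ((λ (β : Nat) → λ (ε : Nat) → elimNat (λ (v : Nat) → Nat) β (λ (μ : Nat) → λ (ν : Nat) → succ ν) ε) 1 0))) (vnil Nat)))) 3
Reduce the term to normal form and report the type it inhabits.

resulting normal form:
  vcons Nat 2 1 (vcons Nat 1 6 (vcons Nat 0 4 (vnil Nat)))
inferred type:
  Vec Nat 3
observation: reduction starts at a beta-redex, and 28 normal-order steps reach the normal form.


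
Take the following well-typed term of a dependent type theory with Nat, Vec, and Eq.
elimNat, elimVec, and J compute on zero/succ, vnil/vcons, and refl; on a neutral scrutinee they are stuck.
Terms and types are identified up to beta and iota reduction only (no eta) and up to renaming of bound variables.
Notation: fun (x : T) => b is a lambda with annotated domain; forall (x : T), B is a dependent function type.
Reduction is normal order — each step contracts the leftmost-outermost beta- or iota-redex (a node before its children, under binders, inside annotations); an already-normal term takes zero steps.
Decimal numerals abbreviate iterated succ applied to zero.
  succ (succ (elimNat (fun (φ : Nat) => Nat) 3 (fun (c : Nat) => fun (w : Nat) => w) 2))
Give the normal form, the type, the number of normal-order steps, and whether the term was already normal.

resulting normal form:
  5
the term's type:
  Nat
normal-order step count: 7
started in normal form: no
first contracted redex: an elimNat iota-redex


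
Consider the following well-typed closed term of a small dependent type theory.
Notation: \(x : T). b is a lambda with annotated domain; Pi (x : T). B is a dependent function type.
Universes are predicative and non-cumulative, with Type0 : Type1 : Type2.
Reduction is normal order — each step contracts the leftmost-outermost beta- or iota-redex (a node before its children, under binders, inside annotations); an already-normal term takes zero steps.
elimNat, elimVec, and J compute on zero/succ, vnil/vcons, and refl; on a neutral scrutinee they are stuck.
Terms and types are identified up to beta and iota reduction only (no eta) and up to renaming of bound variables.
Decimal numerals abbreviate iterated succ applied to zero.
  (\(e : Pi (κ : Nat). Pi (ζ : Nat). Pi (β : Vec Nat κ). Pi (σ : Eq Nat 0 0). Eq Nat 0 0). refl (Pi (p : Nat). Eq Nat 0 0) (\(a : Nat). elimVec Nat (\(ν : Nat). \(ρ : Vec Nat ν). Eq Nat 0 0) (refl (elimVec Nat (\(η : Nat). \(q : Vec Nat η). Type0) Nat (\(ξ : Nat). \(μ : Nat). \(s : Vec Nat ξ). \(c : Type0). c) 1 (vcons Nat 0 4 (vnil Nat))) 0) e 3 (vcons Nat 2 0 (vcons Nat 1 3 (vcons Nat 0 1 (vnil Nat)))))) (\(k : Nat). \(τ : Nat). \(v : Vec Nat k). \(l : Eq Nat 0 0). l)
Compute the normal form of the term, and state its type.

resulting normal form:
  refl (Pi (e : Nat). Eq Nat 0 0) (\(κ : Nat). refl Nat 0)
the term's type:
  Eq (Pi (e : Nat). Eq Nat 0 0) (\(κ : Nat). refl Nat 0) (\(ζ : Nat). refl Nat 0)


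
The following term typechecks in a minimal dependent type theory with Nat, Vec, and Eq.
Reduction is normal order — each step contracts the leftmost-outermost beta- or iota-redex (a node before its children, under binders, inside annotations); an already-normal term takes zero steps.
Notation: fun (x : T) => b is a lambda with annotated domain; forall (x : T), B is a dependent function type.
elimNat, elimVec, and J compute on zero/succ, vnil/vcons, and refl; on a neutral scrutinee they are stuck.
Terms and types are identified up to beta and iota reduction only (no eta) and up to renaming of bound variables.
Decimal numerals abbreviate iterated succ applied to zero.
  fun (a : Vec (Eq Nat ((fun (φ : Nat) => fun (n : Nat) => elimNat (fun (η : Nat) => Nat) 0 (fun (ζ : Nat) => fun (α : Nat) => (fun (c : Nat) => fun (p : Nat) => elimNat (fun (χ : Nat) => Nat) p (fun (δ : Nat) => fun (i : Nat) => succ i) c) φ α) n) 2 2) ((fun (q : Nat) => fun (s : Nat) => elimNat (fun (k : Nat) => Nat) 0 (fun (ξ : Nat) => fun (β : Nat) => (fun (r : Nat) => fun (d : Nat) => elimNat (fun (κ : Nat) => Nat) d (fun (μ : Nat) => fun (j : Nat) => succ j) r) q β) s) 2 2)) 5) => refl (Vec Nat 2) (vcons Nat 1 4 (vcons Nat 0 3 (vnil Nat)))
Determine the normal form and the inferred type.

reduced normal form:
  fun (a : Vec (Eq Nat 4 4) 5) => refl (Vec Nat 2) (vcons Nat 1 4 (vcons Nat 0 3 (vnil Nat)))
type:
  forall (a : Vec (Eq Nat 4 4) 5), Eq (Vec Nat 2) (vcons Nat 1 4 (vcons Nat 0 3 (vnil Nat))) (vcons Nat 1 4 (vcons Nat 0 3 (vnil Nat)))


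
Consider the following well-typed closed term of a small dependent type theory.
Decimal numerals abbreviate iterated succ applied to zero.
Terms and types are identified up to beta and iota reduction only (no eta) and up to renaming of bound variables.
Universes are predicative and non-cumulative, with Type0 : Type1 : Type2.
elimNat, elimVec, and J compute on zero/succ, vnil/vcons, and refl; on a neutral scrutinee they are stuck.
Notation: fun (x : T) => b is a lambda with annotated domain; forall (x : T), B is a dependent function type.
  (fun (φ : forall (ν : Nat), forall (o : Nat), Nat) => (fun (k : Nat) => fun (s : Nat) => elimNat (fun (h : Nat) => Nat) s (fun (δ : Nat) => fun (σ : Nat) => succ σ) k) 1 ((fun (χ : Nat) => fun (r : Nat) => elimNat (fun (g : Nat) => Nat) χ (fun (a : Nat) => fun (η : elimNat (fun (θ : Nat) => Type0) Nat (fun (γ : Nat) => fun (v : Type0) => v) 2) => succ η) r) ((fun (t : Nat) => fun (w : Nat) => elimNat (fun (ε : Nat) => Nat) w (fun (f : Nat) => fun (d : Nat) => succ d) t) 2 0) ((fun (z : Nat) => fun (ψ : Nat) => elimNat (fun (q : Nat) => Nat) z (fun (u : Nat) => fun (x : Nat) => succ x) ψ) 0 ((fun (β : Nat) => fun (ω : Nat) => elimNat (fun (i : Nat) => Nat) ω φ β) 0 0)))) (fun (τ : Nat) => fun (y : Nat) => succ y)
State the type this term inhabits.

the term's type:
  Nat


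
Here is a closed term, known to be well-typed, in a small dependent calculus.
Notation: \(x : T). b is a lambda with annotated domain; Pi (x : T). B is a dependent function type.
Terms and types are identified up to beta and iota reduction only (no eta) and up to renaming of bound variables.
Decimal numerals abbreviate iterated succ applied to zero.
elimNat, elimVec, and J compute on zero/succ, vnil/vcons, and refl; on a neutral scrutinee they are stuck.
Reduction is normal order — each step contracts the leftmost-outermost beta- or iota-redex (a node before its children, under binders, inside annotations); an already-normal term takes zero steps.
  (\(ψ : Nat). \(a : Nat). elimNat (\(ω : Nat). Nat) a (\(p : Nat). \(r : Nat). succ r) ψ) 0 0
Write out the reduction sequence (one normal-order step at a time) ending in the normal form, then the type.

normal-order reduction:
  (\(ψ : Nat). \(a : Nat). elimNat (\(ω : Nat). Nat) a (\(p : Nat). \(r : Nat). succ r) ψ) 0 0
  ~> (\(ψ : Nat). elimNat (\(a : Nat). Nat) ψ (\(ω : Nat). \(p : Nat). succ p) 0) 0
  ~> elimNat (\(ψ : Nat). Nat) 0 (\(a : Nat). \(ω : Nat). succ ω) 0
  ~> 0
the term's type:
  Nat


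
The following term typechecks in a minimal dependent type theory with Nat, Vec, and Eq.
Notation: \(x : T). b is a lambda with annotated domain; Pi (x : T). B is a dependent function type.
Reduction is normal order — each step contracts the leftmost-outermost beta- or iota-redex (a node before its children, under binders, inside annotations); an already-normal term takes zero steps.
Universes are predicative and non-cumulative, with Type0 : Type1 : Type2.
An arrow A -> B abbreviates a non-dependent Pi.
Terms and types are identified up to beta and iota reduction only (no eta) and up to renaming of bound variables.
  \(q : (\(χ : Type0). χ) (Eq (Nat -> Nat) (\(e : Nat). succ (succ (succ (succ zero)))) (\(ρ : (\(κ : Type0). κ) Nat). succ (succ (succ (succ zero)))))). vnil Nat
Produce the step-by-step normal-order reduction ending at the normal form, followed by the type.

reduction (normal order):
  \(q : (\(χ : Type0). χ) (Eq (Nat -> Nat) (\(e : Nat). succ (succ (succ (succ zero)))) (\(ρ : (\(κ : Type0). κ) Nat). succ (succ (succ (succ zero)))))). vnil Nat
  ~> \(q : Eq (Nat -> Nat) (\(χ : Nat). succ (succ (succ (succ zero)))) (\(e : (\(ρ : Type0). ρ) Nat). succ (succ (succ (succ zero))))). vnil Nat
  ~> \(q : Eq (Nat -> Nat) (\(χ : Nat). succ (succ (succ (succ zero)))) (\(e : Nat). succ (succ (succ (succ zero))))). vnil Nat
inferred type:
  Eq (Nat -> Nat) (\(q : Nat). succ (succ (succ (succ zero)))) (\(χ : Nat). succ (succ (succ (succ zero)))) -> Vec Nat zero


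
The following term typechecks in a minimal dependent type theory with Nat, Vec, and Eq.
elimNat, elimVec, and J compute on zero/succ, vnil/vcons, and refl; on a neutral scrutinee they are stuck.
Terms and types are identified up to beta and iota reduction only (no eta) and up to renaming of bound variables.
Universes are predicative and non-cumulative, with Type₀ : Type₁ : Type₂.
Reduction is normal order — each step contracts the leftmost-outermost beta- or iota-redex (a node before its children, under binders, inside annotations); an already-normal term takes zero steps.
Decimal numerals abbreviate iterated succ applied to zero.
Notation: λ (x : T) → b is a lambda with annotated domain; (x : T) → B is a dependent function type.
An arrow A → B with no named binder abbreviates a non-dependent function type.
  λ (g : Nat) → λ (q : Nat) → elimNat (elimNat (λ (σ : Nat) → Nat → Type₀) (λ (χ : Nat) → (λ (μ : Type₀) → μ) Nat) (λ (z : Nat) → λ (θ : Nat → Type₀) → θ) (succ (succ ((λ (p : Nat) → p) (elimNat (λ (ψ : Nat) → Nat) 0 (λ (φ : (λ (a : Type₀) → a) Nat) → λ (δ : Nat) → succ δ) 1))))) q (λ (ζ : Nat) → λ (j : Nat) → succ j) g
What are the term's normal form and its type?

resulting normal form:
  λ (g : Nat) → λ (q : Nat) → elimNat (λ (σ : Nat) → Nat) q (λ (χ : Nat) → λ (μ : Nat) → succ μ) g
the term's type:
  Nat → Nat → Nat
observation: the leftmost-outermost redex is an elimNat iota-redex, and normalization takes 16 steps.


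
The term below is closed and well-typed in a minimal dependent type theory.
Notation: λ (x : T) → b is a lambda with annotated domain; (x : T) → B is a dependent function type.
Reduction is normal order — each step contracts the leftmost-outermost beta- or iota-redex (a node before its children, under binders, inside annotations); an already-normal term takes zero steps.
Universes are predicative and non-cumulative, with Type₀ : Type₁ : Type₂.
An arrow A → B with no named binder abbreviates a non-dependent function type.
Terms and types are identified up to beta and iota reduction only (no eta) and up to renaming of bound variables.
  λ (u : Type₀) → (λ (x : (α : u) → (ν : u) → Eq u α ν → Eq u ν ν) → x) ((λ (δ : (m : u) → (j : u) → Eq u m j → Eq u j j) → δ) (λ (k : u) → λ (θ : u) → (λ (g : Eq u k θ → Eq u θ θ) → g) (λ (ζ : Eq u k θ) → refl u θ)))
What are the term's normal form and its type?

reduced normal form:
  λ (u : Type₀) → λ (x : u) → λ (α : u) → λ (ν : Eq u x α) → refl u α
the term's type:
  (u : Type₀) → (x : u) → (α : u) → Eq u x α → Eq u α α


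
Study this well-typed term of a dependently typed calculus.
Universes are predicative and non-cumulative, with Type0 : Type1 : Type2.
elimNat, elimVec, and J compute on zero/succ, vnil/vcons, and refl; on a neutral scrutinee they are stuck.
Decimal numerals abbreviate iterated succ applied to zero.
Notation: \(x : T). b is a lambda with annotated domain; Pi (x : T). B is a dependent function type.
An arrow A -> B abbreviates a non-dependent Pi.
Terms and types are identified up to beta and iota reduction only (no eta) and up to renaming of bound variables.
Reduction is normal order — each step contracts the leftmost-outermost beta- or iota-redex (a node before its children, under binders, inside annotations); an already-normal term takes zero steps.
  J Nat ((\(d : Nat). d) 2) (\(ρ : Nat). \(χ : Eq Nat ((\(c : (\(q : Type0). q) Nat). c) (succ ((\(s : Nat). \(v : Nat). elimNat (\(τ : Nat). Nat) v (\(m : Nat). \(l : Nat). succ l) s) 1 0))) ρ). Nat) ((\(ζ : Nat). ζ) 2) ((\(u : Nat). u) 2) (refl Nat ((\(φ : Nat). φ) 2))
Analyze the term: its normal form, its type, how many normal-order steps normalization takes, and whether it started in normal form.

reduced normal form:
  2
type:
  Nat
normal-order step count: 2
term was already normal: no
first redex: a J iota-redex


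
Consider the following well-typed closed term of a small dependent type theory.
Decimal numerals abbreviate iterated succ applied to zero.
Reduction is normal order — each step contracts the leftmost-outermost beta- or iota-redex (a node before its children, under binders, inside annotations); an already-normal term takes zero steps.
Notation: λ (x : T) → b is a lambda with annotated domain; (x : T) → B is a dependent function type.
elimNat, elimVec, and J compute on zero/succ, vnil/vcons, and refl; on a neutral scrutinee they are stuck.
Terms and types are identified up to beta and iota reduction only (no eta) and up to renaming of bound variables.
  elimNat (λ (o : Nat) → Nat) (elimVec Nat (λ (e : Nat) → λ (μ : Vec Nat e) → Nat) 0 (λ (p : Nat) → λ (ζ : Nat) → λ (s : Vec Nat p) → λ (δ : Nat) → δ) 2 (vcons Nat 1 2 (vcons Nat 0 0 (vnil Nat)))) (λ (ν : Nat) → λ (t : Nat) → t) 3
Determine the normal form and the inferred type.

reduced normal form:
  0
inferred type:
  Nat
observation: contracting an elimNat iota-redex first, the term normalizes in 21 steps.


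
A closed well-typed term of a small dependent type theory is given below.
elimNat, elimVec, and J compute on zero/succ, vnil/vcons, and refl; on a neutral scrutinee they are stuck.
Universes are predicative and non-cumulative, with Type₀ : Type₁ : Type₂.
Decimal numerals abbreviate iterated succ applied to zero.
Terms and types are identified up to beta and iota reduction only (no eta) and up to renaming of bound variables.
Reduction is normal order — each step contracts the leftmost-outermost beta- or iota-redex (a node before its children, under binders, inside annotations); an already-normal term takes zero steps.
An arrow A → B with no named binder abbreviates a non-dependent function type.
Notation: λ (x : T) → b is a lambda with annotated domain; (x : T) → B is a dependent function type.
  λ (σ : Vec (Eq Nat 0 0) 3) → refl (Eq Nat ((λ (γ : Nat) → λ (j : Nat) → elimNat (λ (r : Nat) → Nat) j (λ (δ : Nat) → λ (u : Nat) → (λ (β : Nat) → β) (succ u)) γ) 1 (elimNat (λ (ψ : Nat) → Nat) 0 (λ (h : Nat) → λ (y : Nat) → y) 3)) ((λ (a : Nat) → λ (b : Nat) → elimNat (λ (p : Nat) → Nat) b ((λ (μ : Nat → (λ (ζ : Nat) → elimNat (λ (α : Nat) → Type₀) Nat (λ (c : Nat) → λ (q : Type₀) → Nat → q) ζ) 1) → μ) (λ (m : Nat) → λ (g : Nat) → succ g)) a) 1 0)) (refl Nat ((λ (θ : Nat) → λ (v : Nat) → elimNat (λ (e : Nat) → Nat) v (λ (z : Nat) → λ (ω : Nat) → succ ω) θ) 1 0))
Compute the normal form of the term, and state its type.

resulting normal form:
  λ (σ : Vec (Eq Nat 0 0) 3) → refl (Eq Nat 1 1) (refl Nat 1)
type:
  Vec (Eq Nat 0 0) 3 → Eq (Eq Nat 1 1) (refl Nat 1) (refl Nat 1)


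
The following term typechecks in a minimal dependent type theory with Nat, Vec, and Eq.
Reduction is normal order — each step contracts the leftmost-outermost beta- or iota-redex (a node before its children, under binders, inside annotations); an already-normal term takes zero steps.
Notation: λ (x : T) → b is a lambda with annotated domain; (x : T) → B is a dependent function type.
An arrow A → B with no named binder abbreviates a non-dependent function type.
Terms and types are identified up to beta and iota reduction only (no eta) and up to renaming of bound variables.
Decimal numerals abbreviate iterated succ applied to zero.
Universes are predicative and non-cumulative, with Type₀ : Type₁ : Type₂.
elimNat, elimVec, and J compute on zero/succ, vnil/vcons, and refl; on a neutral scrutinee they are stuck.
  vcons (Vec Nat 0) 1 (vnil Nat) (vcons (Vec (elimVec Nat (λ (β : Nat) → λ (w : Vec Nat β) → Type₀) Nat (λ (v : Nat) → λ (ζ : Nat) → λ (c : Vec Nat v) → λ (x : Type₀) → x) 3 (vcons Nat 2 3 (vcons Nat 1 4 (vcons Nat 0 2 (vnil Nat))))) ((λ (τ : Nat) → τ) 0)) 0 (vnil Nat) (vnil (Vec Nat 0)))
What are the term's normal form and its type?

resulting normal form:
  vcons (Vec Nat 0) 1 (vnil Nat) (vcons (Vec Nat 0) 0 (vnil Nat) (vnil (Vec Nat 0)))
the term's type:
  Vec (Vec Nat 0) 2


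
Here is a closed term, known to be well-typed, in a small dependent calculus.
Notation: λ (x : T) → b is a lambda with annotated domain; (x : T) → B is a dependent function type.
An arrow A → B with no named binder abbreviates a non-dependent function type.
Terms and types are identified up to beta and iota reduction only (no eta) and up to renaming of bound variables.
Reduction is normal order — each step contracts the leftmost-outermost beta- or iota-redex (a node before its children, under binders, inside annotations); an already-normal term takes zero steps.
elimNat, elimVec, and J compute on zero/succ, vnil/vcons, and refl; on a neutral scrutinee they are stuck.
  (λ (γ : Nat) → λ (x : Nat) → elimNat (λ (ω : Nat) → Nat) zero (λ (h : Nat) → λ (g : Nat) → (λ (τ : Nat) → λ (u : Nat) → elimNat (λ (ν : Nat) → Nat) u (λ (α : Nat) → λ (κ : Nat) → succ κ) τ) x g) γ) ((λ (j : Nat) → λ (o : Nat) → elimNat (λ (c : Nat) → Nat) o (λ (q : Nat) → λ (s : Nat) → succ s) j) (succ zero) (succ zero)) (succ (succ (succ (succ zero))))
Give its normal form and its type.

normal form:
  succ (succ (succ (succ (succ (succ (succ (succ zero)))))))
type:
  Nat


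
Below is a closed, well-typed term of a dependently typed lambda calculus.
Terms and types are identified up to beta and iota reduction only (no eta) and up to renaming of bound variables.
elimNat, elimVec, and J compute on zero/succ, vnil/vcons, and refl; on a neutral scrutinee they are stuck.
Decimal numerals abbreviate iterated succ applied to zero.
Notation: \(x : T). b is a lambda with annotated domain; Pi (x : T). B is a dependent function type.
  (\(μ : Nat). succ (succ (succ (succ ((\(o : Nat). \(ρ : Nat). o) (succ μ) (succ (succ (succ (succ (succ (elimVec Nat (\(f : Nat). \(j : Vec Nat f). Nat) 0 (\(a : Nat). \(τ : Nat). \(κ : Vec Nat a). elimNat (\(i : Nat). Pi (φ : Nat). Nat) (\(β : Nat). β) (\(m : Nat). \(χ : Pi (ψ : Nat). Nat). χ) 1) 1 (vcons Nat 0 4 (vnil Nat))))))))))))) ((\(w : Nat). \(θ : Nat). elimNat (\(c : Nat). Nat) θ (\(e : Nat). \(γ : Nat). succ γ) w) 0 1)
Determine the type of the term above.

inferred type:
  Nat


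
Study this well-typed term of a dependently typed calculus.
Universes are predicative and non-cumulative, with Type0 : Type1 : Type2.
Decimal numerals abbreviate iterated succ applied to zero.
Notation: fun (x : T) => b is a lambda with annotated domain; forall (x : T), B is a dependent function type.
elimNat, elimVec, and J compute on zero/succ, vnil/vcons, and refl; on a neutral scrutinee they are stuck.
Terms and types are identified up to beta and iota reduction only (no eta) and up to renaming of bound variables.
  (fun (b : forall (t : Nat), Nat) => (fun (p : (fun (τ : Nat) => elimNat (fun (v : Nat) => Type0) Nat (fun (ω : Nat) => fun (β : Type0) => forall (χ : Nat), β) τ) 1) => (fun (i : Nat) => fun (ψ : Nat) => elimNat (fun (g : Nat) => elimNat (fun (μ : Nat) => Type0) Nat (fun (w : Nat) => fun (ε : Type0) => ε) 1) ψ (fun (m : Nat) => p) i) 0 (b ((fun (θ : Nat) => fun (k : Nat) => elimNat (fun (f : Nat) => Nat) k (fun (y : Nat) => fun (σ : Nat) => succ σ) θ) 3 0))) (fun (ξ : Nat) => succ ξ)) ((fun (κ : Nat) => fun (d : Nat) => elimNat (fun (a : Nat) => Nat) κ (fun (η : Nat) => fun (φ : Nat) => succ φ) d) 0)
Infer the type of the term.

type:
  Nat


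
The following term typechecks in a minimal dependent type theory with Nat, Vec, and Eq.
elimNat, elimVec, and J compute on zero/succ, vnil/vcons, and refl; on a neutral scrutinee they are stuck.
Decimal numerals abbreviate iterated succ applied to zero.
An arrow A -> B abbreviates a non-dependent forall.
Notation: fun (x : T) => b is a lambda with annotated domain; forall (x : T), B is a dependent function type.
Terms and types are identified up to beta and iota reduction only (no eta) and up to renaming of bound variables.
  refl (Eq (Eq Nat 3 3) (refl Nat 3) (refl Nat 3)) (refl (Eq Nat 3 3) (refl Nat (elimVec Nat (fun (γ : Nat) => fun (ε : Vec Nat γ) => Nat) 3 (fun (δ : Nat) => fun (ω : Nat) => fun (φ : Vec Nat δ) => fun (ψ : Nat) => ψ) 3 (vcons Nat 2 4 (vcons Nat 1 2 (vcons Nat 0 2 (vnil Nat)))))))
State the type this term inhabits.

inferred type:
  Eq (Eq (Eq Nat 3 3) (refl Nat 3) (refl Nat 3)) (refl (Eq Nat 3 3) (refl Nat 3)) (refl (Eq Nat 3 3) (refl Nat 3))


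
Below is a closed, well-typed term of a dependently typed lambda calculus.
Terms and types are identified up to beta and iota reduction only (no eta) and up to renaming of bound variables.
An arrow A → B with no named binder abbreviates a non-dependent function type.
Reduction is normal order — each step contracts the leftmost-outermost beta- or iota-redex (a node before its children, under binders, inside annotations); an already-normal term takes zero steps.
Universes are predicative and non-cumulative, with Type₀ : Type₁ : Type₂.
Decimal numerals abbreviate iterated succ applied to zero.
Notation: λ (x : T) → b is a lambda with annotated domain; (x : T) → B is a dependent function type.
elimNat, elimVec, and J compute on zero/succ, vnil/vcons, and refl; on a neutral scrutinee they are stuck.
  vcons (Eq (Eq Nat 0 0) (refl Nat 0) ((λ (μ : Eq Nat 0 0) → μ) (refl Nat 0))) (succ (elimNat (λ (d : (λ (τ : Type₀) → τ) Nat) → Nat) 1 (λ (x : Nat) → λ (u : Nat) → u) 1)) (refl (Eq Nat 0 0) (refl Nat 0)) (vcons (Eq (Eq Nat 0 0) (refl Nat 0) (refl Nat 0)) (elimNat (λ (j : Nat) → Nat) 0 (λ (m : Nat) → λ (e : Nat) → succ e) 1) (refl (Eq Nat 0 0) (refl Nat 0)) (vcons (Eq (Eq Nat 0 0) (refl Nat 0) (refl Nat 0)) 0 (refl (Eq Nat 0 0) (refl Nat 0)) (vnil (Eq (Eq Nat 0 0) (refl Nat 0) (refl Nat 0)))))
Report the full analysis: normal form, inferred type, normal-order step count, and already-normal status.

normal form:
  vcons (Eq (Eq Nat 0 0) (refl Nat 0) (refl Nat 0)) 2 (refl (Eq Nat 0 0) (refl Nat 0)) (vcons (Eq (Eq Nat 0 0) (refl Nat 0) (refl Nat 0)) 1 (refl (Eq Nat 0 0) (refl Nat 0)) (vcons (Eq (Eq Nat 0 0) (refl Nat 0) (refl Nat 0)) 0 (refl (Eq Nat 0 0) (refl Nat 0)) (vnil (Eq (Eq Nat 0 0) (refl Nat 0) (refl Nat 0)))))
the term's type:
  Vec (Eq (Eq Nat 0 0) (refl Nat 0) (refl Nat 0)) 3
reduction steps (normal order): 9
started in normal form: no
first redex: a beta-redex


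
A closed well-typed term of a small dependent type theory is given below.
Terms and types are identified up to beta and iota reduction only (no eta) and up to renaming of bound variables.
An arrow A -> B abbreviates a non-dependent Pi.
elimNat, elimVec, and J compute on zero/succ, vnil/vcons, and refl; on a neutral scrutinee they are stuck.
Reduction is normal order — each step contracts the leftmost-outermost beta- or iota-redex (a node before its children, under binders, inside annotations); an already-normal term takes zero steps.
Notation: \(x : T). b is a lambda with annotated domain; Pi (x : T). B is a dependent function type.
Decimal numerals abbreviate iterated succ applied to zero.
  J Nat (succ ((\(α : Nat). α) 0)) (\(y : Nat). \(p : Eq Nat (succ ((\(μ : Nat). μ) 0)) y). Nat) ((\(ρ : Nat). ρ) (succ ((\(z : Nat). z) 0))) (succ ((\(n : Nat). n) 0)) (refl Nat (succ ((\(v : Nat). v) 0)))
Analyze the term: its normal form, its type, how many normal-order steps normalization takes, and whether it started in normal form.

normal form:
  1
the term's type:
  Nat
steps to reach normal form (normal order): 3
started in normal form: no
first redex: a J iota-redex


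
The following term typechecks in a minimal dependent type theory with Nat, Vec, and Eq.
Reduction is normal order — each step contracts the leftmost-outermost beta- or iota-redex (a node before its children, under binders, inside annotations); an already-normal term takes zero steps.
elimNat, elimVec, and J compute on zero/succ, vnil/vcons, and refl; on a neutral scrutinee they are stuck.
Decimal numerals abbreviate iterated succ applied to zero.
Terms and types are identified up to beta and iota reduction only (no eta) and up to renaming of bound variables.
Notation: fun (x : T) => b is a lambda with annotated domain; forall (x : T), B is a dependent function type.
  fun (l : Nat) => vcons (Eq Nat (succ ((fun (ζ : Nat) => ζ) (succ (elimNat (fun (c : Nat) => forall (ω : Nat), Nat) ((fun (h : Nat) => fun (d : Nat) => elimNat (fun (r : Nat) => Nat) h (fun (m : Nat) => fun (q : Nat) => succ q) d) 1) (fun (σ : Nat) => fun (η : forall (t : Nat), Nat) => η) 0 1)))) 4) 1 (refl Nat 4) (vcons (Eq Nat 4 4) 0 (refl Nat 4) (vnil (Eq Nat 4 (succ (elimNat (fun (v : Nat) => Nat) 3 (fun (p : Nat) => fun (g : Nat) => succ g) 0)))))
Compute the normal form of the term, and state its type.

resulting normal form:
  fun (l : Nat) => vcons (Eq Nat 4 4) 1 (refl Nat 4) (vcons (Eq Nat 4 4) 0 (refl Nat 4) (vnil (Eq Nat 4 4)))
the term's type:
  forall (l : Nat), Vec (Eq Nat 4 4) 2


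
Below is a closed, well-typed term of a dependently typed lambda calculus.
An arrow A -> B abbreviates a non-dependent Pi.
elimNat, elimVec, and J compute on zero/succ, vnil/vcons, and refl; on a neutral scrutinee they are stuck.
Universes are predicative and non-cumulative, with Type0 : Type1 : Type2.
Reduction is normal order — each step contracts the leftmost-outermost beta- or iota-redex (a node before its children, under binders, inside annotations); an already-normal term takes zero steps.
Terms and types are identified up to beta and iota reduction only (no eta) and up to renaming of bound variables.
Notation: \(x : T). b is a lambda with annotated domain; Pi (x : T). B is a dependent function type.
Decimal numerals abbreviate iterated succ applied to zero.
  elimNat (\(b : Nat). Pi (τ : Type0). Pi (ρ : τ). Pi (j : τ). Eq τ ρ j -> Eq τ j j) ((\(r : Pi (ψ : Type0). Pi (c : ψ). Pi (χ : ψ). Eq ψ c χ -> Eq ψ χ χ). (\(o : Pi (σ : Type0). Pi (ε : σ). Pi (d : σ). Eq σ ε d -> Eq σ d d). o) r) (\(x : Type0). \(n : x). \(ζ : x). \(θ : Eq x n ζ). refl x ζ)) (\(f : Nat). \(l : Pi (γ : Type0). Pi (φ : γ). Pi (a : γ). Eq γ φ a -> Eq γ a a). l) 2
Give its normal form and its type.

reduced normal form:
  \(b : Type0). \(τ : b). \(ρ : b). \(j : Eq b τ ρ). refl b ρ
type:
  Pi (b : Type0). Pi (τ : b). Pi (ρ : b). Eq b τ ρ -> Eq b ρ ρ


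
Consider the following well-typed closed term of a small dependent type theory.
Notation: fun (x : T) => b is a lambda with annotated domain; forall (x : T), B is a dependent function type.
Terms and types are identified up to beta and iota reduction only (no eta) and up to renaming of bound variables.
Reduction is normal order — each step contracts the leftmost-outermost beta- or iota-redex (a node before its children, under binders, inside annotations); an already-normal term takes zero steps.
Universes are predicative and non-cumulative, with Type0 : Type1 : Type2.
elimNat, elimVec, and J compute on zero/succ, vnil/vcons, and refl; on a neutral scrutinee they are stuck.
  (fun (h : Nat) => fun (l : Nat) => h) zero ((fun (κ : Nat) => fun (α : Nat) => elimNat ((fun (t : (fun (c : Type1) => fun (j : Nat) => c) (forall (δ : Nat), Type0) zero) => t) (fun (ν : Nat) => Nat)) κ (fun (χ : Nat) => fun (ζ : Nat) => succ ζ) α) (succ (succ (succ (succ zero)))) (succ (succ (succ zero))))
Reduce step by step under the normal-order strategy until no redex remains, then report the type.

normal-order reduction:
  (fun (h : Nat) => fun (l : Nat) => h) zero ((fun (κ : Nat) => fun (α : Nat) => elimNat ((fun (t : (fun (c : Type1) => fun (j : Nat) => c) (forall (δ : Nat), Type0) zero) => t) (fun (ν : Nat) => Nat)) κ (fun (χ : Nat) => fun (ζ : Nat) => succ ζ) α) (succ (succ (succ (succ zero)))) (succ (succ (succ zero))))
  ~> (fun (h : Nat) => zero) ((fun (l : Nat) => fun (κ : Nat) => elimNat ((fun (α : (fun (t : Type1) => fun (c : Nat) => t) (forall (j : Nat), Type0) zero) => α) (fun (δ : Nat) => Nat)) l (fun (ν : Nat) => fun (χ : Nat) => succ χ) κ) (succ (succ (succ (succ zero)))) (succ (succ (succ zero))))
  ~> zero
inferred type:
  Nat


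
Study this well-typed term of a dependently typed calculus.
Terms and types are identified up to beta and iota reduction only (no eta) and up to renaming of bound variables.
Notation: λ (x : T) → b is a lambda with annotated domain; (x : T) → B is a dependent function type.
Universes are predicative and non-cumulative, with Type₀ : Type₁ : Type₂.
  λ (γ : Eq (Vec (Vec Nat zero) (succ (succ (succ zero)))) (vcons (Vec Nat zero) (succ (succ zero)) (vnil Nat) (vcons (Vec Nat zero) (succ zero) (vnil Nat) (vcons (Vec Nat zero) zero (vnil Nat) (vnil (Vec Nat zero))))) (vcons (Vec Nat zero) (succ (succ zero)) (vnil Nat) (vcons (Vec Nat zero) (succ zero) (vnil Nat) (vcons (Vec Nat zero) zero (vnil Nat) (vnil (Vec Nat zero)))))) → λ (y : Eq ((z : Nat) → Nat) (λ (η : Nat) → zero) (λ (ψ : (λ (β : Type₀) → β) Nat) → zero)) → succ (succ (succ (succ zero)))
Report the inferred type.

the term's type:
  (γ : Eq (Vec (Vec Nat zero) (succ (succ (succ zero)))) (vcons (Vec Nat zero) (succ (succ zero)) (vnil Nat) (vcons (Vec Nat zero) (succ zero) (vnil Nat) (vcons (Vec Nat zero) zero (vnil Nat) (vnil (Vec Nat zero))))) (vcons (Vec Nat zero) (succ (succ zero)) (vnil Nat) (vcons (Vec Nat zero) (succ zero) (vnil Nat) (vcons (Vec Nat zero) zero (vnil Nat) (vnil (Vec Nat zero)))))) → (y : Eq ((z : Nat) → Nat) (λ (η : Nat) → zero) (λ (ψ : Nat) → zero)) → Nat


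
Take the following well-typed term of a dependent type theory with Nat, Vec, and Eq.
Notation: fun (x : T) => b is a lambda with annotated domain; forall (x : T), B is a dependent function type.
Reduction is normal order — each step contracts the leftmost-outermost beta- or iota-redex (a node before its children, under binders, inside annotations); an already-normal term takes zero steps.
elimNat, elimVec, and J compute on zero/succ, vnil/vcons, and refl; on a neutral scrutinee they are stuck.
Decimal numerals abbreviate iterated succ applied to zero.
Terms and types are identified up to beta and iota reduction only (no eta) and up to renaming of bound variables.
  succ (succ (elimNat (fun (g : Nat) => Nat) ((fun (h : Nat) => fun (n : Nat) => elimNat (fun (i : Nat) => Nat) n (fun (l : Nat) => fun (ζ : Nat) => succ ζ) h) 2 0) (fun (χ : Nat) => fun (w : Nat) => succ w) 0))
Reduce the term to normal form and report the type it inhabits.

normal form:
  4
type:
  Nat
observation: reduction starts at an elimNat iota-redex, and 10 normal-order steps reach the normal form.


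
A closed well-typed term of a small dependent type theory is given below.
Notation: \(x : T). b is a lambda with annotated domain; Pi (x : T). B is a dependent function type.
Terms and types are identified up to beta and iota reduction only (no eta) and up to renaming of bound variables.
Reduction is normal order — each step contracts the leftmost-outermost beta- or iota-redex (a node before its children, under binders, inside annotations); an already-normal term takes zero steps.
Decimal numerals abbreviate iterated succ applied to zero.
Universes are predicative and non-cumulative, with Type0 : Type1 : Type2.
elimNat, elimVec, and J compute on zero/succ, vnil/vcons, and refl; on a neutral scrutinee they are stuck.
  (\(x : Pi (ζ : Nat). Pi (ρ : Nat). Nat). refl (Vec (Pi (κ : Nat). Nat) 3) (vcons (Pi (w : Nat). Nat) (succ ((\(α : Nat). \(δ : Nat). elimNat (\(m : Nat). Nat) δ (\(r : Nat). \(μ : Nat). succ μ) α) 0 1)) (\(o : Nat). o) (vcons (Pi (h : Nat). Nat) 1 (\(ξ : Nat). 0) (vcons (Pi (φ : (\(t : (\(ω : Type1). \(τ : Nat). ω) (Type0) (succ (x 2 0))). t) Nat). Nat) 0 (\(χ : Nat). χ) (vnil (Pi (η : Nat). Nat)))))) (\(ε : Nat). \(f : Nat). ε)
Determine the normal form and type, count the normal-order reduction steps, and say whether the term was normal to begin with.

resulting normal form:
  refl (Vec (Pi (x : Nat). Nat) 3) (vcons (Pi (ζ : Nat). Nat) 2 (\(ρ : Nat). ρ) (vcons (Pi (κ : Nat). Nat) 1 (\(w : Nat). 0) (vcons (Pi (α : Nat). Nat) 0 (\(δ : Nat). δ) (vnil (Pi (m : Nat). Nat)))))
the term's type:
  Eq (Vec (Pi (x : Nat). Nat) 3) (vcons (Pi (ζ : Nat). Nat) 2 (\(ρ : Nat). ρ) (vcons (Pi (κ : Nat). Nat) 1 (\(w : Nat). 0) (vcons (Pi (α : Nat). Nat) 0 (\(δ : Nat). δ) (vnil (Pi (m : Nat). Nat))))) (vcons (Pi (r : Nat). Nat) 2 (\(μ : Nat). μ) (vcons (Pi (o : Nat). Nat) 1 (\(h : Nat). 0) (vcons (Pi (ξ : Nat). Nat) 0 (\(φ : Nat). φ) (vnil (Pi (t : Nat). Nat)))))
normal-order step count: 5
term was already normal: no
first contracted redex: a beta-redex


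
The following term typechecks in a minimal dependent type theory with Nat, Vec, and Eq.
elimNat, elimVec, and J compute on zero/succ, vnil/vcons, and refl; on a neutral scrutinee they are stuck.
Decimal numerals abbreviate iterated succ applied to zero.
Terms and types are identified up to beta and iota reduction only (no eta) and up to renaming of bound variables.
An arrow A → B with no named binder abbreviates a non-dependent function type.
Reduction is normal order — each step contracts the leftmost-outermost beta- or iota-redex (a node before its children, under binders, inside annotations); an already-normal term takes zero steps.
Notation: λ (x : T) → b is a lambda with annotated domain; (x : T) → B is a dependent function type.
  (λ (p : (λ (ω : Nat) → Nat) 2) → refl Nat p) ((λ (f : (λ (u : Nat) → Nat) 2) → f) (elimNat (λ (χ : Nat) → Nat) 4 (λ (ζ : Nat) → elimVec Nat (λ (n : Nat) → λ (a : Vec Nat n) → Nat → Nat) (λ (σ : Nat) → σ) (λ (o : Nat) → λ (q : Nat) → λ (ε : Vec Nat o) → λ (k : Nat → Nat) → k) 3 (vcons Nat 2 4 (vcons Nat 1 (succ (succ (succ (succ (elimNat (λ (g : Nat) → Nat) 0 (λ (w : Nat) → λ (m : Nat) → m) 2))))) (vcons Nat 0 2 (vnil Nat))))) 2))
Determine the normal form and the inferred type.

reduced normal form:
  refl Nat 4
the term's type:
  Eq Nat 4 4


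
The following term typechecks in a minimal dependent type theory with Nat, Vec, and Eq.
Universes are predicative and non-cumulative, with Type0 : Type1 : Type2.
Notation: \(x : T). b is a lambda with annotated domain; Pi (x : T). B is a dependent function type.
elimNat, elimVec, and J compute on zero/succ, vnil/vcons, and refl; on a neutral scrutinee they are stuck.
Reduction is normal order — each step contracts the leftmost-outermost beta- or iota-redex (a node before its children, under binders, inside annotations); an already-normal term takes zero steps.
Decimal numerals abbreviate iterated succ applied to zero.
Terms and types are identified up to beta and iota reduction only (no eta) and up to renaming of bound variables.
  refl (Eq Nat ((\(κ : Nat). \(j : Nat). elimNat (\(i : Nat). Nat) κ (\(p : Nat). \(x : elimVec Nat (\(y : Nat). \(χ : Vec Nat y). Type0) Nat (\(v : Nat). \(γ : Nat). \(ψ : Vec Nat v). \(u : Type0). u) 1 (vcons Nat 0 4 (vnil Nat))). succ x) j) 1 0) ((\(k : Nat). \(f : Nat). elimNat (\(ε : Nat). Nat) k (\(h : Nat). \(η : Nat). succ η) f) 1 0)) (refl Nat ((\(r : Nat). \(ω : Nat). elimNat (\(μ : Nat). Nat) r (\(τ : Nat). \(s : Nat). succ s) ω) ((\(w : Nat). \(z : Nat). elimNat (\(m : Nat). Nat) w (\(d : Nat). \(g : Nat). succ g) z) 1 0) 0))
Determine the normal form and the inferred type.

normal form:
  refl (Eq Nat 1 1) (refl Nat 1)
the term's type:
  Eq (Eq Nat 1 1) (refl Nat 1) (refl Nat 1)
observation: normalization takes exactly 12 steps under the normal-order strategy.
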